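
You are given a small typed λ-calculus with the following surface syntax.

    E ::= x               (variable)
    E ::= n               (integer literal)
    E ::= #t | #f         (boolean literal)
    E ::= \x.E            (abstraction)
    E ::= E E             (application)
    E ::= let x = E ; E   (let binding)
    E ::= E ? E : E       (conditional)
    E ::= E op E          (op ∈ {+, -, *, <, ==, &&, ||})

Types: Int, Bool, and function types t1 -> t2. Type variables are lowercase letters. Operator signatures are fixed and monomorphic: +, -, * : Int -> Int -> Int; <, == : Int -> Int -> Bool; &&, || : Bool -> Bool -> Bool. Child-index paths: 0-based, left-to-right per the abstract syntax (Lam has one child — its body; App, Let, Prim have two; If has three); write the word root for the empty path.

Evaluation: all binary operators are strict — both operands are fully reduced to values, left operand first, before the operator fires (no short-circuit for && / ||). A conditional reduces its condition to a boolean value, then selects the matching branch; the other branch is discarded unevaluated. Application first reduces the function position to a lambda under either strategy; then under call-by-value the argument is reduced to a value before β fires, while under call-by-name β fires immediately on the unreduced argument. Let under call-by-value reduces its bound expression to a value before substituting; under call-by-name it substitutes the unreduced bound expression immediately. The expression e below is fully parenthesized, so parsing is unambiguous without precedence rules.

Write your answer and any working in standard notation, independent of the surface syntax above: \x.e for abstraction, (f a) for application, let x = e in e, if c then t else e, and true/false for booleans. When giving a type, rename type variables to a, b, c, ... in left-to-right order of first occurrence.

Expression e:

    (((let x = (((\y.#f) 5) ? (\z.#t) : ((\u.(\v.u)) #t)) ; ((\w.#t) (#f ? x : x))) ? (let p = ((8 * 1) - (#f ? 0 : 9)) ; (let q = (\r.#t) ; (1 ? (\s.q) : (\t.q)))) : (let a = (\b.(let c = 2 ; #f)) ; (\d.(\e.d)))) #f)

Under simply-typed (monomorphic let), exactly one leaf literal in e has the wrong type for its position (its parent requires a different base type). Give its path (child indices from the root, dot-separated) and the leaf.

Answer: 0.1.1.1.0 : 1

Derivation:
\y._ : a -> Bool
  unify a -> Bool ~ Int -> b
  unify a ~ Int
  unify Bool ~ b
_ _ : Bool
  unify Bool ~ Bool
\z._ : c -> Bool
u : d
\v._ : e -> d
\u._ : d -> e -> d
  unify d -> e -> d ~ Bool -> f
  unify d ~ Bool
  unify e -> Bool ~ f
_ _ : e -> Bool
  unify c -> Bool ~ e -> Bool
  unify c ~ e
  unify Bool ~ Bool
let x : e -> Bool
\w._ : g -> Bool
  unify Bool ~ Bool
x : e -> Bool
x : e -> Bool
  unify e -> Bool ~ e -> Bool
  unify e ~ e
  unify Bool ~ Bool
  unify g -> Bool ~ (e -> Bool) -> h
  unify g ~ e -> Bool
  unify Bool ~ h
_ _ : Bool
  unify Bool ~ Bool
  unify Int ~ Int
  unify Int ~ Int
  unify Int ~ Int
  unify Bool ~ Bool
  unify Int ~ Int
  unify Int ~ Int
let p : Int
\r._ : i -> Bool
let q : i -> Bool
  unify Int ~ Bool
  FAIL: mismatch Int ~ Bool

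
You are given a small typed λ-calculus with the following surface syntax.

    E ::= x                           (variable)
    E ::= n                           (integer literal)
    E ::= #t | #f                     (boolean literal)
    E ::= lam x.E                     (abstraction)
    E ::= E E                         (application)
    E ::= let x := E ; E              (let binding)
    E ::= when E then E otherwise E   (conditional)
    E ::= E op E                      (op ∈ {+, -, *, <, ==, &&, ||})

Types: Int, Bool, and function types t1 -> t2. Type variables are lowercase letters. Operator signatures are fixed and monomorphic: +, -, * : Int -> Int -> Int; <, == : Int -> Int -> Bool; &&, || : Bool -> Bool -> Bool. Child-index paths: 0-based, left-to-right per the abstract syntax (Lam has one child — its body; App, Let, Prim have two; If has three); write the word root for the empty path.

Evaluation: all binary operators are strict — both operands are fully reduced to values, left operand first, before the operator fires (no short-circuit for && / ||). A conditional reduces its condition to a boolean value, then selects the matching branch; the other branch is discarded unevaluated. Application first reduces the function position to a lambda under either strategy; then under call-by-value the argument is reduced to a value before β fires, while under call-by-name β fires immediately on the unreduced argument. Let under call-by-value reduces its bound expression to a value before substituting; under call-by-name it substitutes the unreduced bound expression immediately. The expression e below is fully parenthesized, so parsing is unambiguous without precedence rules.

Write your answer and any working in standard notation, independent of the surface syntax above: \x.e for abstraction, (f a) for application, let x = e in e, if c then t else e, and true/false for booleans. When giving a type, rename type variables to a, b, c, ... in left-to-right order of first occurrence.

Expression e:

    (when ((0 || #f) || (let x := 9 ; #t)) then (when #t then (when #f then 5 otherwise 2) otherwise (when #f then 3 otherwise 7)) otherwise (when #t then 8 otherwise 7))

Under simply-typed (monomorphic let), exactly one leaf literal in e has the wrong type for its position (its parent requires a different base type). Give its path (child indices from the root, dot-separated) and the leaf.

Trace:
  unify Int ~ Bool
  FAIL: mismatch Int ~ Bool

Answer: 0.0.0 : 0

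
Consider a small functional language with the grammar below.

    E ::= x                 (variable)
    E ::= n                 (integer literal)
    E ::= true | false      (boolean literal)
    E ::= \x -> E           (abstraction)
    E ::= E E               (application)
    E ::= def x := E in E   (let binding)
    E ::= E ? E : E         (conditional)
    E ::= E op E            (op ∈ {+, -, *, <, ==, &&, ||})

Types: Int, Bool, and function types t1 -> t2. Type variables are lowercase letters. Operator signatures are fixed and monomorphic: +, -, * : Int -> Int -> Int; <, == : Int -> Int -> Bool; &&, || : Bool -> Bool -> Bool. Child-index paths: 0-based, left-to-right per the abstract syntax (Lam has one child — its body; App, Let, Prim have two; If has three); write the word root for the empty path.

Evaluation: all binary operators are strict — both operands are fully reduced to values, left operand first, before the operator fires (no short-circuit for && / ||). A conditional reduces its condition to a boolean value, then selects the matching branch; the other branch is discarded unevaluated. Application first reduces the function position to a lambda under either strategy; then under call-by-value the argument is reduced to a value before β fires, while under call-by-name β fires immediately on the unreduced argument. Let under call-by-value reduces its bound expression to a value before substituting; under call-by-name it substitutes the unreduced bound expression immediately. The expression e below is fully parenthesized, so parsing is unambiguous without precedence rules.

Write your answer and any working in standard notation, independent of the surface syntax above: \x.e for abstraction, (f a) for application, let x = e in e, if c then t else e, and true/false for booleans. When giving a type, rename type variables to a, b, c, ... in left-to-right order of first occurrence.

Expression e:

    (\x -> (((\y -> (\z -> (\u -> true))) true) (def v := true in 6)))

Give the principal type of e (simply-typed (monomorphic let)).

Answer: a -> b -> Bool

Working:
\u._ : d -> Bool
\z._ : c -> d -> Bool
\y._ : b -> c -> d -> Bool
  unify b -> c -> d -> Bool ~ Bool -> e
  unify b ~ Bool
  unify c -> d -> Bool ~ e
_ _ : c -> d -> Bool
let v : Bool
  unify c -> d -> Bool ~ Int -> f
  unify c ~ Int
  unify d -> Bool ~ f
_ _ : d -> Bool
\x._ : a -> d -> Bool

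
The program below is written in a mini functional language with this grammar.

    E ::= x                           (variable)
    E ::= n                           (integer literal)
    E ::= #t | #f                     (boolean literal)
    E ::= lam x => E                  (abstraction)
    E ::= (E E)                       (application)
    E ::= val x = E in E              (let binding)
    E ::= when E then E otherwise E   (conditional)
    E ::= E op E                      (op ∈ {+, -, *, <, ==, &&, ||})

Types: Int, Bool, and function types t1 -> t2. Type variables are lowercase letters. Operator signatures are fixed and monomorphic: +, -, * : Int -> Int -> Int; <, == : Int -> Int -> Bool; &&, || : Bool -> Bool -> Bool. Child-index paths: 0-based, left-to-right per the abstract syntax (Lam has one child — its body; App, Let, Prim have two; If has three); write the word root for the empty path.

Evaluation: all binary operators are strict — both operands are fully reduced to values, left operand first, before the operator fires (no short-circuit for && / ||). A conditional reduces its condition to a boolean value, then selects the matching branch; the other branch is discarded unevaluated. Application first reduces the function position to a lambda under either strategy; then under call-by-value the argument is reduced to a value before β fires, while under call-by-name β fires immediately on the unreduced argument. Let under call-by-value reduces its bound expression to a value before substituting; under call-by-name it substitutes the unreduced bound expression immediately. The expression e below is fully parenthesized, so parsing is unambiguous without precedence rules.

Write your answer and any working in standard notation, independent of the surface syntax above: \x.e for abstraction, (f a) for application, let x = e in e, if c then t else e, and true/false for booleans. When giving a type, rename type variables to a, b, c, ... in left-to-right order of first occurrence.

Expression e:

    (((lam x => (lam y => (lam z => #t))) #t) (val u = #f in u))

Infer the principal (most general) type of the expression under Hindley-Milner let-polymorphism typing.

Answer: a -> Bool

Trace:
\z._ : c -> Bool
\y._ : b -> c -> Bool
\x._ : a -> b -> c -> Bool
  unify a -> b -> c -> Bool ~ Bool -> d
  unify a ~ Bool
  unify b -> c -> Bool ~ d
_ _ : b -> c -> Bool
let u : Bool
u : Bool
  unify b -> c -> Bool ~ Bool -> e
  unify b ~ Bool
  unify c -> Bool ~ e
_ _ : c -> Bool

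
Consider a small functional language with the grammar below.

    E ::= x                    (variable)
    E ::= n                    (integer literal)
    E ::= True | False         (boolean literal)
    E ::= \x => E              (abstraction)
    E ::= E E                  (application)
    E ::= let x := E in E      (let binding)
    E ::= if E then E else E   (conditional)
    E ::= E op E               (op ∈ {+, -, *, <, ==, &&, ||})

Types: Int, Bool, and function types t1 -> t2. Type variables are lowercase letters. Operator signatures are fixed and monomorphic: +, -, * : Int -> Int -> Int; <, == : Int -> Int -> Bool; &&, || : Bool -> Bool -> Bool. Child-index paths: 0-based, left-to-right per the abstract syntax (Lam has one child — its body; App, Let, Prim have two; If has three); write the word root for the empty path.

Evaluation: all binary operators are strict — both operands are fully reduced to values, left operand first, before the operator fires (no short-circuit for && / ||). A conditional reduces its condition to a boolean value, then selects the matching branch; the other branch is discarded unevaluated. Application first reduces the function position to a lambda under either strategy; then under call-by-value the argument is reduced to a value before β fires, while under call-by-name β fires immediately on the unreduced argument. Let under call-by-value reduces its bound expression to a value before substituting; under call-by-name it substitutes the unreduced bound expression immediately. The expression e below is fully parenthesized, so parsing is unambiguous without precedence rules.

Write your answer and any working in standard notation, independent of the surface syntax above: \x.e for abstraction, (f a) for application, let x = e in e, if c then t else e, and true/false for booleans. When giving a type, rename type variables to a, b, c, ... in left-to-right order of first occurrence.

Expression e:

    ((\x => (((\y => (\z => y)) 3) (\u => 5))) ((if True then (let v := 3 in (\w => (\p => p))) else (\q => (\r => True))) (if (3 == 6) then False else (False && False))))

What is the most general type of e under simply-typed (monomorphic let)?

Answer: Int

Derivation:
y : b
\z._ : c -> b
\y._ : b -> c -> b
  unify b -> c -> b ~ Int -> d
  unify b ~ Int
  unify c -> Int ~ d
_ _ : c -> Int
\u._ : e -> Int
  unify c -> Int ~ (e -> Int) -> f
  unify c ~ e -> Int
  unify Int ~ f
_ _ : Int
\x._ : a -> Int
  unify Bool ~ Bool
let v : Int
p : h
\p._ : h -> h
\w._ : g -> h -> h
\r._ : j -> Bool
\q._ : i -> j -> Bool
  unify g -> h -> h ~ i -> j -> Bool
  unify g ~ i
  unify h -> h ~ j -> Bool
  unify h ~ j
  unify j ~ Bool
  unify Int ~ Int
  unify Int ~ Int
  unify Bool ~ Bool
  unify Bool ~ Bool
  unify Bool ~ Bool
  unify Bool ~ Bool
  unify i -> Bool -> Bool ~ Bool -> k
  unify i ~ Bool
  unify Bool -> Bool ~ k
_ _ : Bool -> Bool
  unify a -> Int ~ (Bool -> Bool) -> l
  unify a ~ Bool -> Bool
  unify Int ~ l
_ _ : Int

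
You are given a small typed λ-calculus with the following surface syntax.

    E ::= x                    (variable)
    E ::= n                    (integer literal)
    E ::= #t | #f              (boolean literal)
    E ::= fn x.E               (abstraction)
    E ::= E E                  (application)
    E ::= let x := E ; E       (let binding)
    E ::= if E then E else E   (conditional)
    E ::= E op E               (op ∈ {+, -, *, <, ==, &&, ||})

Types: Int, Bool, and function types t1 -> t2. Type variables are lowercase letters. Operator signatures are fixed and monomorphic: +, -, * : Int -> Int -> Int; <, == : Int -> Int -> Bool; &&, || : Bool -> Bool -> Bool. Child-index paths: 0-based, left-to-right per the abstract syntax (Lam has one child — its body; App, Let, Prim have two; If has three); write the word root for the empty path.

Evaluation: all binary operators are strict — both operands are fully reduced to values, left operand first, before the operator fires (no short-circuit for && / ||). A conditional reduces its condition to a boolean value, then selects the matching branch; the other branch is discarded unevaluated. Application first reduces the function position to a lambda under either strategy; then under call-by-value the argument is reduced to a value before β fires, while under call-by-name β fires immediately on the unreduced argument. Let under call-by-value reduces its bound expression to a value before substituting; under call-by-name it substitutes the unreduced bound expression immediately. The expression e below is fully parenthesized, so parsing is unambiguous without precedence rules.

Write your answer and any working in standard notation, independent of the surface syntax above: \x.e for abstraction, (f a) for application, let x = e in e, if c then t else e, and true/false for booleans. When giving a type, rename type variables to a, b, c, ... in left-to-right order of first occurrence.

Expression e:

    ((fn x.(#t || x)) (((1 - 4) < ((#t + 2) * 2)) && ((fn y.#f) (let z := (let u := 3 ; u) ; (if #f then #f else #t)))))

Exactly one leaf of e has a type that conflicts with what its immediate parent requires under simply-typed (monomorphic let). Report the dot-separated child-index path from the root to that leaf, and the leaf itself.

Answer: 1.0.1.0.0 : true

Trace:
  unify Bool ~ Bool
x : a
  unify a ~ Bool
\x._ : Bool -> Bool
  unify Int ~ Int
  unify Int ~ Int
  unify Int ~ Int
  unify Bool ~ Int
  FAIL: mismatch Bool ~ Int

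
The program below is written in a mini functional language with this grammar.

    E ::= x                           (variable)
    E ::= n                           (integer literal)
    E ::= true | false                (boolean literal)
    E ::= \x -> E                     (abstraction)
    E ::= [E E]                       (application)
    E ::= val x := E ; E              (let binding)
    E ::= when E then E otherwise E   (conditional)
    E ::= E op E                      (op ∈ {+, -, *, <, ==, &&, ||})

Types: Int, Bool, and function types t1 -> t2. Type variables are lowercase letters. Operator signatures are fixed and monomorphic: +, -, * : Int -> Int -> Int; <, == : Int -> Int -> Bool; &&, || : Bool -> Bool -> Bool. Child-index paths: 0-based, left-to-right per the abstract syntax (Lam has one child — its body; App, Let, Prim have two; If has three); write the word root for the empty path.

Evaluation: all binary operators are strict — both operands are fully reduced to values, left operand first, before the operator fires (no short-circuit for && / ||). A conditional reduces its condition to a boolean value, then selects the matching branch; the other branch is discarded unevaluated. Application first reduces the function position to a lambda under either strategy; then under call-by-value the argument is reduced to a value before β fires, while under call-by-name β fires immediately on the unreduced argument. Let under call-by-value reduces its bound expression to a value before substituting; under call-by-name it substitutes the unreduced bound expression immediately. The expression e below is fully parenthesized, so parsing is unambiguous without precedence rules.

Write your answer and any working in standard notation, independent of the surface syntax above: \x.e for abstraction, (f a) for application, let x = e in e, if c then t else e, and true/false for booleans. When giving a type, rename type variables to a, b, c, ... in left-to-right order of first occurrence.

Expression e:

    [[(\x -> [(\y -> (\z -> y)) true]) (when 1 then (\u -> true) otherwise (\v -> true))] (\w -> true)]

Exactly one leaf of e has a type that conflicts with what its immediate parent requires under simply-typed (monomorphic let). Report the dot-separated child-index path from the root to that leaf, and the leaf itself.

Answer: 0.1.0 : 1

Working:
y : b
\z._ : c -> b
\y._ : b -> c -> b
  unify b -> c -> b ~ Bool -> d
  unify b ~ Bool
  unify c -> Bool ~ d
_ _ : c -> Bool
\x._ : a -> c -> Bool
  unify Int ~ Bool
  FAIL: mismatch Int ~ Bool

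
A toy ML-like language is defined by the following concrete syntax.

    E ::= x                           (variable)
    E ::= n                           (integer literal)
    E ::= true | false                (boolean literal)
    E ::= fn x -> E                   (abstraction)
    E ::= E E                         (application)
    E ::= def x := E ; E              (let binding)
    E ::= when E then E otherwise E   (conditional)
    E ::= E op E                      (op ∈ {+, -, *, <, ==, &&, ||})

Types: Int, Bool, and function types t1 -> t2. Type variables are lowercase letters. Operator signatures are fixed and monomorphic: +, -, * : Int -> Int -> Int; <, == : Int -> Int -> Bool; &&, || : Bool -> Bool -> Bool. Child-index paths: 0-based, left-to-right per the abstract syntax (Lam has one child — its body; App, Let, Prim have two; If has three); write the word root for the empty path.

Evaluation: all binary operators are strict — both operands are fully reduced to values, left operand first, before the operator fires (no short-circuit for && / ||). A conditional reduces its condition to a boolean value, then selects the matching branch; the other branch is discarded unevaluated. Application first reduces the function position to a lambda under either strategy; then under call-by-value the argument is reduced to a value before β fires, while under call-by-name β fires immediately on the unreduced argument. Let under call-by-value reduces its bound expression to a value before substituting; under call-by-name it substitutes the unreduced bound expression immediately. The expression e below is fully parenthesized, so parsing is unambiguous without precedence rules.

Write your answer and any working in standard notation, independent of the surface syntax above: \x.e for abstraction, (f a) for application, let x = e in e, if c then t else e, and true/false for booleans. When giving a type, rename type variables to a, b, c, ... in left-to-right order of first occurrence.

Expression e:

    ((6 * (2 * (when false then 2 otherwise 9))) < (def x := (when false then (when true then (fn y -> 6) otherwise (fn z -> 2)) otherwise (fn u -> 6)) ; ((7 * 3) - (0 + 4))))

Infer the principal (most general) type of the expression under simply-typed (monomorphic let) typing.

Answer: Bool

Working:
  unify Int ~ Int
  unify Int ~ Int
  unify Bool ~ Bool
  unify Int ~ Int
  unify Int ~ Int
  unify Int ~ Int
  unify Int ~ Int
  unify Bool ~ Bool
  unify Bool ~ Bool
\y._ : a -> Int
\z._ : b -> Int
  unify a -> Int ~ b -> Int
  unify a ~ b
  unify Int ~ Int
\u._ : c -> Int
  unify b -> Int ~ c -> Int
  unify b ~ c
  unify Int ~ Int
let x : c -> Int
  unify Int ~ Int
  unify Int ~ Int
  unify Int ~ Int
  unify Int ~ Int
  unify Int ~ Int
  unify Int ~ Int
  unify Int ~ Int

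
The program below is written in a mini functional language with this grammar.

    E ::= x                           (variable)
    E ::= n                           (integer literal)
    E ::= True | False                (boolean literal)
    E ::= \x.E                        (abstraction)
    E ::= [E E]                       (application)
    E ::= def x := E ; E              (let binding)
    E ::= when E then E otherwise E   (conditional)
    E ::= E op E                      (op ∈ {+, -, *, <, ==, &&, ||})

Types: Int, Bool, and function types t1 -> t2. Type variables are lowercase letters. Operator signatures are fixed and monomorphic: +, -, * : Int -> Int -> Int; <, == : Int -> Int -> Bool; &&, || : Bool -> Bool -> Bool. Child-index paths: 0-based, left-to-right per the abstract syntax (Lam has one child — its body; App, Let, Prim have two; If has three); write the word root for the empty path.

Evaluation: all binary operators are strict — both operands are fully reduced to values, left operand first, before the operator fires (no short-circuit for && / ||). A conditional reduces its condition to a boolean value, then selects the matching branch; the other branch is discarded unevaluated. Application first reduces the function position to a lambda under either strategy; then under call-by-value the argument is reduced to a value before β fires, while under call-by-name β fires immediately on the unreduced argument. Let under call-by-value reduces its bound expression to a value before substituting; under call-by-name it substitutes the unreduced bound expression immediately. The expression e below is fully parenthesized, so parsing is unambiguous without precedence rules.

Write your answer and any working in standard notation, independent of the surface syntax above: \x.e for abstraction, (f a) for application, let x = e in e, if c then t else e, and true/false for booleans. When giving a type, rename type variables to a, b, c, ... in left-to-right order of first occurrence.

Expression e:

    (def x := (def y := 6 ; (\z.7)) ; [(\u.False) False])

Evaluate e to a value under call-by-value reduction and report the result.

Answer: false

Derivation:
step 0: (let x = (let y = 6 in (\z.7)) in ((\u.false) false))
step 1: [let@0] (let x = (\z.7) in ((\u.false) false))
step 2: [let@root] ((\u.false) false)
step 3: [beta@root] false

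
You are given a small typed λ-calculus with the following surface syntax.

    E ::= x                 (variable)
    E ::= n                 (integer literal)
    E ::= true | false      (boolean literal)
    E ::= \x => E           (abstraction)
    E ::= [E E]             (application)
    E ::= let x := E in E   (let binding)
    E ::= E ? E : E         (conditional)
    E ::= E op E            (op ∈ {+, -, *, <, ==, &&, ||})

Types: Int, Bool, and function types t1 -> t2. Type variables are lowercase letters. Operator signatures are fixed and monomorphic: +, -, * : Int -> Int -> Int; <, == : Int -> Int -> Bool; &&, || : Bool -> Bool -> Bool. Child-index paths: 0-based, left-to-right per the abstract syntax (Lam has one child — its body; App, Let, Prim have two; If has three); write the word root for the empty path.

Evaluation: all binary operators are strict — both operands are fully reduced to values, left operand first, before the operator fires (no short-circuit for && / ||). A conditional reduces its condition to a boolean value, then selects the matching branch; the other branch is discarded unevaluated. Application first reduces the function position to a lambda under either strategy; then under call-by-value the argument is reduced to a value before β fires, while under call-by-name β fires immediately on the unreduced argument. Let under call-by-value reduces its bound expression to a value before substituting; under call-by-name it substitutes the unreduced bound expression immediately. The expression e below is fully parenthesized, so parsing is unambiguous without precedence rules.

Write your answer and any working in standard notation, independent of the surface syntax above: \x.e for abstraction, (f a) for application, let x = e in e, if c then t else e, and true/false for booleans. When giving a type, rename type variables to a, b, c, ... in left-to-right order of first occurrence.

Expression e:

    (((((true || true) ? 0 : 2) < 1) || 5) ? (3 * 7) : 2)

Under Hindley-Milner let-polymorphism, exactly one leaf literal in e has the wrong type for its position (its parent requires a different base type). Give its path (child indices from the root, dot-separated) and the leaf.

Derivation:
  unify Bool ~ Bool
  unify Bool ~ Bool
  unify Bool ~ Bool
  unify Int ~ Int
  unify Int ~ Int
  unify Int ~ Int
  unify Bool ~ Bool
  unify Int ~ Bool
  FAIL: mismatch Int ~ Bool

Answer: 0.1 : 5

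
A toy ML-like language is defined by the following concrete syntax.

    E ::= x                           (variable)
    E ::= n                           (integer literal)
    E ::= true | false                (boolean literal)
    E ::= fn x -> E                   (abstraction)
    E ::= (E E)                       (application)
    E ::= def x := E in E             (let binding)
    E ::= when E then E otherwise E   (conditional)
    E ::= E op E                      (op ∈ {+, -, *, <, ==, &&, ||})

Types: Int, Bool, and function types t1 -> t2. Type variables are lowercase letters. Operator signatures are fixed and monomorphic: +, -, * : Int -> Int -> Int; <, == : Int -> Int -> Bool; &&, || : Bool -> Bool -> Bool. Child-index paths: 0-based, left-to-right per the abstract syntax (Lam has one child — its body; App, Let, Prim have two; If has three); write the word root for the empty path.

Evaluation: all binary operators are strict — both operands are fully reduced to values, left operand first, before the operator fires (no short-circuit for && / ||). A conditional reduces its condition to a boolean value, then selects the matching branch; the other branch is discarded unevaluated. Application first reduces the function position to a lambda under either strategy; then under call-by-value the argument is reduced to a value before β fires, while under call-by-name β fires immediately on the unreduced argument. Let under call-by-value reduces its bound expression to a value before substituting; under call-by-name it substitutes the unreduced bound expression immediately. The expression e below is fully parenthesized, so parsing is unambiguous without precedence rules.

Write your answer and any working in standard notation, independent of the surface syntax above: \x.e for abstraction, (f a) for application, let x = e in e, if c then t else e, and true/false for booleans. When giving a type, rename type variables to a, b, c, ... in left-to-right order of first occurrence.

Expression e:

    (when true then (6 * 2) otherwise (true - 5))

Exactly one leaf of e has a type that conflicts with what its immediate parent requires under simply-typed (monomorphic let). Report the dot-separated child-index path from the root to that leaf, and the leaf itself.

Answer: 2.0 : true

Trace:
  unify Bool ~ Bool
  unify Int ~ Int
  unify Int ~ Int
  unify Bool ~ Int
  FAIL: mismatch Bool ~ Int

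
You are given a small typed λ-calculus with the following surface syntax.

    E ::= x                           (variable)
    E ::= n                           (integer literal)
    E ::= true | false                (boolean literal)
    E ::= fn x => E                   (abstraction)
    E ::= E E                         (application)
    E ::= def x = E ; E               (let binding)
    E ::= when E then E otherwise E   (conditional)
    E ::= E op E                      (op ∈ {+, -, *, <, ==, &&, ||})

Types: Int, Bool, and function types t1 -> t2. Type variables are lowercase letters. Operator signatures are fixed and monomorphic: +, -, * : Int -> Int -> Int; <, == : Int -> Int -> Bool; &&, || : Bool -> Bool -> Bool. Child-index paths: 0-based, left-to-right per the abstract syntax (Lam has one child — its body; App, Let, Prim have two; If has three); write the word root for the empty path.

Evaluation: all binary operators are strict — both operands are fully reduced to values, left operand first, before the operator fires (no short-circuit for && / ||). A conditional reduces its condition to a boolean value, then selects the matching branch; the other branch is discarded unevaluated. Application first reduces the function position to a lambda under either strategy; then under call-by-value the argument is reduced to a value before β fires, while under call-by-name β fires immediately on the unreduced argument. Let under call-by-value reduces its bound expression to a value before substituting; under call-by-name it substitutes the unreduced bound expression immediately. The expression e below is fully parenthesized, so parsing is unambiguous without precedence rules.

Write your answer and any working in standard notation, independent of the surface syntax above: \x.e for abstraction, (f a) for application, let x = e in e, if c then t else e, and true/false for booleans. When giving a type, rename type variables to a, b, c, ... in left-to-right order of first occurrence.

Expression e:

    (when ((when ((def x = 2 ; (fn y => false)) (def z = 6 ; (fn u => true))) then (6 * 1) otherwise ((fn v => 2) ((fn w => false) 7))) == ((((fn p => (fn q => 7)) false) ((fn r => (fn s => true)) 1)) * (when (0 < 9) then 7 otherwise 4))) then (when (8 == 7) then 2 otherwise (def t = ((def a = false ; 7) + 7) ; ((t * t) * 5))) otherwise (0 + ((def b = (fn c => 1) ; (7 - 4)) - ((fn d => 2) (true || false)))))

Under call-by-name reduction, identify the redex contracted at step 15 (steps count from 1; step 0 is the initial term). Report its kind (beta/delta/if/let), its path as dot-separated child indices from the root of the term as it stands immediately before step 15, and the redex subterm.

Answer: delta at 1 : (3 - 2)

Working:
step 0: (if ((if ((let x = 2 in (\y.false)) (let z = 6 in (\u.true))) then (6 * 1) else ((\v.2) ((\w.false) 7))) == ((((\p.(\q.7)) false) ((\r.(\s.true)) 1)) * (if (0 < 9) then 7 else 4))) then (if (8 == 7) then 2 else (let t = ((let a = false in 7) + 7) in ((t * t) * 5))) else (0 + ((let b = (\c.1) in (7 - 4)) - ((\d.2) (true || false)))))
step 1: [let@0.0.0.0] (if ((if ((\y.false) (let z = 6 in (\u.true))) then (6 * 1) else ((\v.2) ((\w.false) 7))) == ((((\p.(\q.7)) false) ((\r.(\s.true)) 1)) * (if (0 < 9) then 7 else 4))) then (if (8 == 7) then 2 else (let t = ((let a = false in 7) + 7) in ((t * t) * 5))) else (0 + ((let b = (\c.1) in (7 - 4)) - ((\d.2) (true || false)))))
step 2: [beta@0.0.0] (if ((if false then (6 * 1) else ((\v.2) ((\w.false) 7))) == ((((\p.(\q.7)) false) ((\r.(\s.true)) 1)) * (if (0 < 9) then 7 else 4))) then (if (8 == 7) then 2 else (let t = ((let a = false in 7) + 7) in ((t * t) * 5))) else (0 + ((let b = (\c.1) in (7 - 4)) - ((\d.2) (true || false)))))
step 3: [if@0.0] (if (((\v.2) ((\w.false) 7)) == ((((\p.(\q.7)) false) ((\r.(\s.true)) 1)) * (if (0 < 9) then 7 else 4))) then (if (8 == 7) then 2 else (let t = ((let a = false in 7) + 7) in ((t * t) * 5))) else (0 + ((let b = (\c.1) in (7 - 4)) - ((\d.2) (true || false)))))
step 4: [beta@0.0] (if (2 == ((((\p.(\q.7)) false) ((\r.(\s.true)) 1)) * (if (0 < 9) then 7 else 4))) then (if (8 == 7) then 2 else (let t = ((let a = false in 7) + 7) in ((t * t) * 5))) else (0 + ((let b = (\c.1) in (7 - 4)) - ((\d.2) (true || false)))))
step 5: [beta@0.1.0.0] (if (2 == (((\q.7) ((\r.(\s.true)) 1)) * (if (0 < 9) then 7 else 4))) then (if (8 == 7) then 2 else (let t = ((let a = false in 7) + 7) in ((t * t) * 5))) else (0 + ((let b = (\c.1) in (7 - 4)) - ((\d.2) (true || false)))))
step 6: [beta@0.1.0] (if (2 == (7 * (if (0 < 9) then 7 else 4))) then (if (8 == 7) then 2 else (let t = ((let a = false in 7) + 7) in ((t * t) * 5))) else (0 + ((let b = (\c.1) in (7 - 4)) - ((\d.2) (true || false)))))
step 7: [delta@0.1.1.0] (if (2 == (7 * (if true then 7 else 4))) then (if (8 == 7) then 2 else (let t = ((let a = false in 7) + 7) in ((t * t) * 5))) else (0 + ((let b = (\c.1) in (7 - 4)) - ((\d.2) (true || false)))))
step 8: [if@0.1.1] (if (2 == (7 * 7)) then (if (8 == 7) then 2 else (let t = ((let a = false in 7) + 7) in ((t * t) * 5))) else (0 + ((let b = (\c.1) in (7 - 4)) - ((\d.2) (true || false)))))
step 9: [delta@0.1] (if (2 == 49) then (if (8 == 7) then 2 else (let t = ((let a = false in 7) + 7) in ((t * t) * 5))) else (0 + ((let b = (\c.1) in (7 - 4)) - ((\d.2) (true || false)))))
step 10: [delta@0] (if false then (if (8 == 7) then 2 else (let t = ((let a = false in 7) + 7) in ((t * t) * 5))) else (0 + ((let b = (\c.1) in (7 - 4)) - ((\d.2) (true || false)))))
step 11: [if@root] (0 + ((let b = (\c.1) in (7 - 4)) - ((\d.2) (true || false))))
step 12: [let@1.0] (0 + ((7 - 4) - ((\d.2) (true || false))))
step 13: [delta@1.0] (0 + (3 - ((\d.2) (true || false))))
step 14: [beta@1.1] (0 + (3 - 2))
step 15: [delta@1] (0 + 1)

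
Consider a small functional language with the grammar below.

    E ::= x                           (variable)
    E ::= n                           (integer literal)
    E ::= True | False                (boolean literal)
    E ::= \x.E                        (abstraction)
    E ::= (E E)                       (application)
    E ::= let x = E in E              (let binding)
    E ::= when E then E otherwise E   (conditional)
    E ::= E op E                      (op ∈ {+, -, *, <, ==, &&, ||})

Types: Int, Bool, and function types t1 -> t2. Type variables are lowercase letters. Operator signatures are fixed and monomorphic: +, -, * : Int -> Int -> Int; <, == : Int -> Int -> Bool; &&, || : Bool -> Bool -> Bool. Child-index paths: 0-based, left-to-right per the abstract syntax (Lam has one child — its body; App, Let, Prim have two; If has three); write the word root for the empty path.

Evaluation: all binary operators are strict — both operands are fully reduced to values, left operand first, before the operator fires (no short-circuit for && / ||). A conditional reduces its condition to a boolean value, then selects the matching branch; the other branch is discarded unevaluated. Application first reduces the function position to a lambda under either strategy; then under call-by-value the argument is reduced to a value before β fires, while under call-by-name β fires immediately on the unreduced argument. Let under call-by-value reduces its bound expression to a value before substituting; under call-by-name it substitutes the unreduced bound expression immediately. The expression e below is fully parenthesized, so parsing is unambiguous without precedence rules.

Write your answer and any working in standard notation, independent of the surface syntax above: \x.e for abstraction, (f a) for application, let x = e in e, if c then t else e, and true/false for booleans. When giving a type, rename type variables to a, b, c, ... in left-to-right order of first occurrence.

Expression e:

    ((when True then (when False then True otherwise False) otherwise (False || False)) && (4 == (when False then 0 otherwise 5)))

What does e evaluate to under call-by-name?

Working:
step 0: ((if true then (if false then true else false) else (false || false)) && (4 == (if false then 0 else 5)))
step 1: [if@0] ((if false then true else false) && (4 == (if false then 0 else 5)))
step 2: [if@0] (false && (4 == (if false then 0 else 5)))
step 3: [if@1.1] (false && (4 == 5))
step 4: [delta@1] (false && false)
step 5: [delta@root] false

Answer: false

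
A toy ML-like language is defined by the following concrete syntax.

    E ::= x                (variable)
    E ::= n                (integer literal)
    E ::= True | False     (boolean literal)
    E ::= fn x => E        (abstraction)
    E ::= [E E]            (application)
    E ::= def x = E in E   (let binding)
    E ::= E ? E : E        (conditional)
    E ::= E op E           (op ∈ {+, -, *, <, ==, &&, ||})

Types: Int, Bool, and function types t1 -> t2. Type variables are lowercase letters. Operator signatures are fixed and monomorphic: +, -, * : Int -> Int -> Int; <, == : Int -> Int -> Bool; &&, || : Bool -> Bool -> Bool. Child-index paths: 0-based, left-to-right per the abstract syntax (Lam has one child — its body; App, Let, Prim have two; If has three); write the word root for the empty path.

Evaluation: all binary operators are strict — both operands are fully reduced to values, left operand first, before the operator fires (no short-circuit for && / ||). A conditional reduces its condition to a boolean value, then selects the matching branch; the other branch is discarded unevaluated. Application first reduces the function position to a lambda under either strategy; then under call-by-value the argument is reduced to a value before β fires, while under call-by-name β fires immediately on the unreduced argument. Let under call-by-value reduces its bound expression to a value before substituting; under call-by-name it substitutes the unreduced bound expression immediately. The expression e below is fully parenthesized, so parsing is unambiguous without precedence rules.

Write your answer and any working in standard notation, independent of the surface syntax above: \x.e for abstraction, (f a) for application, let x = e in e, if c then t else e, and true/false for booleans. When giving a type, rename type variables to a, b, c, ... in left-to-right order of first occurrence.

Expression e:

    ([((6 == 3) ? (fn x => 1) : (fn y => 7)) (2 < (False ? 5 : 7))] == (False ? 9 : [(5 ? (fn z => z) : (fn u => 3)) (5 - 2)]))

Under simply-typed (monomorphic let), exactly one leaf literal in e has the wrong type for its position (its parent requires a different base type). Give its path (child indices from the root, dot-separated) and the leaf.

Answer: 1.2.0.0 : 5

Working:
  unify Int ~ Int
  unify Int ~ Int
  unify Bool ~ Bool
\x._ : a -> Int
\y._ : b -> Int
  unify a -> Int ~ b -> Int
  unify a ~ b
  unify Int ~ Int
  unify Int ~ Int
  unify Bool ~ Bool
  unify Int ~ Int
  unify Int ~ Int
  unify b -> Int ~ Bool -> c
  unify b ~ Bool
  unify Int ~ c
_ _ : Int
  unify Int ~ Int
  unify Bool ~ Bool
  unify Int ~ Bool
  FAIL: mismatch Int ~ Bool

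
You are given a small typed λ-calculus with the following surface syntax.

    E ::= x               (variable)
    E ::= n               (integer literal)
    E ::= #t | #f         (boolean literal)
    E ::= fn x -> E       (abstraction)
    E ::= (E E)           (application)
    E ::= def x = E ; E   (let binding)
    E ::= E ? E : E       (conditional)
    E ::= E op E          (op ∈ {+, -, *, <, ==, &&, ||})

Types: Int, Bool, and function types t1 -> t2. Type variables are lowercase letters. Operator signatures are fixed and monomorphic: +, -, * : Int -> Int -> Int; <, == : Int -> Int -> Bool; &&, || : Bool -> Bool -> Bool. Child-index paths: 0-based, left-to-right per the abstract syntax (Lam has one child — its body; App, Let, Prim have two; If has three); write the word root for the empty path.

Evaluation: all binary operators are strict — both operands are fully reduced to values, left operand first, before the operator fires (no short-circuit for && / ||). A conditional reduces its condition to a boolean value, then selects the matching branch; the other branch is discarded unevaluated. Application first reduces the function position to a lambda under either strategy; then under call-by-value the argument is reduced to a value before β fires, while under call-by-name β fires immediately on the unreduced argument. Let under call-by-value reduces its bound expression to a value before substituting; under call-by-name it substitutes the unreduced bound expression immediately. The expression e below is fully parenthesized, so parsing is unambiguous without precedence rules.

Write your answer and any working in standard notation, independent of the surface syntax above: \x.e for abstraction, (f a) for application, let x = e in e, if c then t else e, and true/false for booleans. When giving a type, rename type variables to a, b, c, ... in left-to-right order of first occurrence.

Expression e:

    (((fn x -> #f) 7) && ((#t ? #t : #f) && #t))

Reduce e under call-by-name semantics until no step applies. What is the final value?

Trace:
step 0: (((\x.false) 7) && ((if true then true else false) && true))
step 1: [beta@0] (false && ((if true then true else false) && true))
step 2: [if@1.0] (false && (true && true))
step 3: [delta@1] (false && true)
step 4: [delta@root] false

Answer: false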